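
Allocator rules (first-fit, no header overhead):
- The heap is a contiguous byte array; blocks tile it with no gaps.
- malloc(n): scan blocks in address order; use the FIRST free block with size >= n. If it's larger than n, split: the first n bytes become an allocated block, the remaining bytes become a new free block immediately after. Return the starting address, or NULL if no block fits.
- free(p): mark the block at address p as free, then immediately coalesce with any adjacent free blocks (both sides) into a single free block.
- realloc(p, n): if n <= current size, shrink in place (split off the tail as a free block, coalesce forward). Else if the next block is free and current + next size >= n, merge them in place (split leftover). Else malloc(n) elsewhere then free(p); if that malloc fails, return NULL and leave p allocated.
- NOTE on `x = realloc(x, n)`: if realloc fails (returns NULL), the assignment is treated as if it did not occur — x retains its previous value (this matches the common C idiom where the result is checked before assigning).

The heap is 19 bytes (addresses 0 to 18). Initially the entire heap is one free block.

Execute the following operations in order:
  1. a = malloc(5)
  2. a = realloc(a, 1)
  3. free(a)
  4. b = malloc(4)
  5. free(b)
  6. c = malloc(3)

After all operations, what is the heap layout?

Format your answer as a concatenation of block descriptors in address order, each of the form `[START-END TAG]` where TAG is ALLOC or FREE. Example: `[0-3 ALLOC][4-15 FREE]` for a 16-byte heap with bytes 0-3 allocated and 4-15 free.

Op 1: a = malloc(5) -> a = 0; heap: [0-4 ALLOC][5-18 FREE]
Op 2: a = realloc(a, 1) -> a = 0; heap: [0-0 ALLOC][1-18 FREE]
Op 3: free(a) -> (freed a); heap: [0-18 FREE]
Op 4: b = malloc(4) -> b = 0; heap: [0-3 ALLOC][4-18 FREE]
Op 5: free(b) -> (freed b); heap: [0-18 FREE]
Op 6: c = malloc(3) -> c = 0; heap: [0-2 ALLOC][3-18 FREE]

Answer: [0-2 ALLOC][3-18 FREE]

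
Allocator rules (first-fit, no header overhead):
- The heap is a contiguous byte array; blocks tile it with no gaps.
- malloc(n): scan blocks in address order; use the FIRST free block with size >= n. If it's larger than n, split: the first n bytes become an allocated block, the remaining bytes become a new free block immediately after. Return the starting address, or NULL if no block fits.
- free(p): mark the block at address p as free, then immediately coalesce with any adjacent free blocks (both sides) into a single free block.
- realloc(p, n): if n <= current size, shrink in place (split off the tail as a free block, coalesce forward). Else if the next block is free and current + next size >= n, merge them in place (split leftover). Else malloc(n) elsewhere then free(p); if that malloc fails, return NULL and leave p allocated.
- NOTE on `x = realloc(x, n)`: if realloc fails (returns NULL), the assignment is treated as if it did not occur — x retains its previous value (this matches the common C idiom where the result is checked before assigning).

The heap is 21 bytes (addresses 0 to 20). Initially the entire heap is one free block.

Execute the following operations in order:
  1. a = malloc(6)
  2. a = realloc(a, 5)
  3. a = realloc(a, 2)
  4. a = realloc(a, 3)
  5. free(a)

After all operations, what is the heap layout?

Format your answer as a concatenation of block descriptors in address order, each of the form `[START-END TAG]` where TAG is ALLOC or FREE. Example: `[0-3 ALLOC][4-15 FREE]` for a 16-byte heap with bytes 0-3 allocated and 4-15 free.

Answer: [0-20 FREE]

Derivation:
Op 1: a = malloc(6) -> a = 0; heap: [0-5 ALLOC][6-20 FREE]
Op 2: a = realloc(a, 5) -> a = 0; heap: [0-4 ALLOC][5-20 FREE]
Op 3: a = realloc(a, 2) -> a = 0; heap: [0-1 ALLOC][2-20 FREE]
Op 4: a = realloc(a, 3) -> a = 0; heap: [0-2 ALLOC][3-20 FREE]
Op 5: free(a) -> (freed a); heap: [0-20 FREE]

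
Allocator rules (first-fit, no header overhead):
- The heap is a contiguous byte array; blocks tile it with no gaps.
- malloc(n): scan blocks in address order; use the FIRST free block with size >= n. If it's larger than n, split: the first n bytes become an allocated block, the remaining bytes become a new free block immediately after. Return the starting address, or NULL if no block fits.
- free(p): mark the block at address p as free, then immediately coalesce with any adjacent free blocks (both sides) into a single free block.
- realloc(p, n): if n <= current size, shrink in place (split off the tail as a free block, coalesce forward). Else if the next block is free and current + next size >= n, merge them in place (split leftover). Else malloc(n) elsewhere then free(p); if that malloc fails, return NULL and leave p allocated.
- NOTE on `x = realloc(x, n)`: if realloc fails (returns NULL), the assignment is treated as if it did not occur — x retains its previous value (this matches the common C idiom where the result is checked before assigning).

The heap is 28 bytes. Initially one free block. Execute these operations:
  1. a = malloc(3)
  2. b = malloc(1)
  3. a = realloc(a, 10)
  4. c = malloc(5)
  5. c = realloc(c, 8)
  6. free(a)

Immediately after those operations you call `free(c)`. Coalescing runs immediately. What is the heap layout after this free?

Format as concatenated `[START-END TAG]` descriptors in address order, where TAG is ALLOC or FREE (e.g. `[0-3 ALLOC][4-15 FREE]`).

Answer: [0-2 FREE][3-3 ALLOC][4-27 FREE]

Derivation:
Op 1: a = malloc(3) -> a = 0; heap: [0-2 ALLOC][3-27 FREE]
Op 2: b = malloc(1) -> b = 3; heap: [0-2 ALLOC][3-3 ALLOC][4-27 FREE]
Op 3: a = realloc(a, 10) -> a = 4; heap: [0-2 FREE][3-3 ALLOC][4-13 ALLOC][14-27 FREE]
Op 4: c = malloc(5) -> c = 14; heap: [0-2 FREE][3-3 ALLOC][4-13 ALLOC][14-18 ALLOC][19-27 FREE]
Op 5: c = realloc(c, 8) -> c = 14; heap: [0-2 FREE][3-3 ALLOC][4-13 ALLOC][14-21 ALLOC][22-27 FREE]
Op 6: free(a) -> (freed a); heap: [0-2 FREE][3-3 ALLOC][4-13 FREE][14-21 ALLOC][22-27 FREE]
free(c): c = 14 -> block [14-21 ALLOC]; mark free, coalesce with adjacent free neighbors -> [0-2 FREE][3-3 ALLOC][4-27 FREE]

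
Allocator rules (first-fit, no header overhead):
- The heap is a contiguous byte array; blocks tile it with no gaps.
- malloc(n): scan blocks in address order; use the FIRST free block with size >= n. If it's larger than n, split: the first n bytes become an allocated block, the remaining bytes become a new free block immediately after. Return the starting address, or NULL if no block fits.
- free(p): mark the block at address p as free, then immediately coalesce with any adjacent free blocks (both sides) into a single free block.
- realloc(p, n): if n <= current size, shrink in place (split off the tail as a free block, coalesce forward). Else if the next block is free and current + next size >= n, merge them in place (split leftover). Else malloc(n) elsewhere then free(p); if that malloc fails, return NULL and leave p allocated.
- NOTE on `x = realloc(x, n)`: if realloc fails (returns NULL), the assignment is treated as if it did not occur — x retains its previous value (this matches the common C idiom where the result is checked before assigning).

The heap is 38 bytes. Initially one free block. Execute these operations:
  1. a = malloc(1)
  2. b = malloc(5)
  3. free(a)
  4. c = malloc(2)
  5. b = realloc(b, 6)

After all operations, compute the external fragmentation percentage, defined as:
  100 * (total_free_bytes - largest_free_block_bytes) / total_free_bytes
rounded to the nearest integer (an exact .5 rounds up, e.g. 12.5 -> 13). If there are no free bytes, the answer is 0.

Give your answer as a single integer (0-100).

Answer: 20

Derivation:
Op 1: a = malloc(1) -> a = 0; heap: [0-0 ALLOC][1-37 FREE]
Op 2: b = malloc(5) -> b = 1; heap: [0-0 ALLOC][1-5 ALLOC][6-37 FREE]
Op 3: free(a) -> (freed a); heap: [0-0 FREE][1-5 ALLOC][6-37 FREE]
Op 4: c = malloc(2) -> c = 6; heap: [0-0 FREE][1-5 ALLOC][6-7 ALLOC][8-37 FREE]
Op 5: b = realloc(b, 6) -> b = 8; heap: [0-5 FREE][6-7 ALLOC][8-13 ALLOC][14-37 FREE]
Free blocks: [6 24] total_free=30 largest=24 -> 100*(30-24)/30 = 600/30 = 20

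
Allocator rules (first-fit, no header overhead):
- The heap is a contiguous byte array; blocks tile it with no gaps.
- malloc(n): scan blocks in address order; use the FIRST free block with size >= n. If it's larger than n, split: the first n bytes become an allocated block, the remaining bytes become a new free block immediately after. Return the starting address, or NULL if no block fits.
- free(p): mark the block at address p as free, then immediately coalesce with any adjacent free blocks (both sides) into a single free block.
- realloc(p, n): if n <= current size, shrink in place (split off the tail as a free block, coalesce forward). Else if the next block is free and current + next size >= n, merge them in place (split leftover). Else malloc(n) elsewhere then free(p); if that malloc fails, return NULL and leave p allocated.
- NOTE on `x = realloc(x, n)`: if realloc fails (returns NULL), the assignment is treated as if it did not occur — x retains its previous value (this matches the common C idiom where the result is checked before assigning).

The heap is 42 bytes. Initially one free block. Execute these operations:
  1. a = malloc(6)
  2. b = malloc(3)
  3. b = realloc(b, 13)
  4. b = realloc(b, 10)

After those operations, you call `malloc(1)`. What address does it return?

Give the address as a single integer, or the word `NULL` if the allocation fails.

Op 1: a = malloc(6) -> a = 0; heap: [0-5 ALLOC][6-41 FREE]
Op 2: b = malloc(3) -> b = 6; heap: [0-5 ALLOC][6-8 ALLOC][9-41 FREE]
Op 3: b = realloc(b, 13) -> b = 6; heap: [0-5 ALLOC][6-18 ALLOC][19-41 FREE]
Op 4: b = realloc(b, 10) -> b = 6; heap: [0-5 ALLOC][6-15 ALLOC][16-41 FREE]
malloc(1): first-fit scan over [0-5 ALLOC][6-15 ALLOC][16-41 FREE] -> 16

Answer: 16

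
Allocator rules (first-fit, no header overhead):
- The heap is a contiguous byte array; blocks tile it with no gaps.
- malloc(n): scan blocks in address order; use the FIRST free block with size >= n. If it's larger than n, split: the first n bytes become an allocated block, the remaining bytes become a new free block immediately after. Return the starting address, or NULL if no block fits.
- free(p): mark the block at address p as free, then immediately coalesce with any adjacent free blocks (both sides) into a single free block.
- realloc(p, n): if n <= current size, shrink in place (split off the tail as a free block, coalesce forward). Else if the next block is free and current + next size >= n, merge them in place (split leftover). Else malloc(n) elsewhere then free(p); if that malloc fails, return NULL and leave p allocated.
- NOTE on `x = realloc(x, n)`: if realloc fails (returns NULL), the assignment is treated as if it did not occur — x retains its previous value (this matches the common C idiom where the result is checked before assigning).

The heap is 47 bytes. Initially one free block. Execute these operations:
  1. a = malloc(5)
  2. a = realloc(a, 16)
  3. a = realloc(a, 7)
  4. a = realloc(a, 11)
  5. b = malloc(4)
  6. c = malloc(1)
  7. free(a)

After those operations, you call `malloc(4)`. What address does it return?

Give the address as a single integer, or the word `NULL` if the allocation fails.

Op 1: a = malloc(5) -> a = 0; heap: [0-4 ALLOC][5-46 FREE]
Op 2: a = realloc(a, 16) -> a = 0; heap: [0-15 ALLOC][16-46 FREE]
Op 3: a = realloc(a, 7) -> a = 0; heap: [0-6 ALLOC][7-46 FREE]
Op 4: a = realloc(a, 11) -> a = 0; heap: [0-10 ALLOC][11-46 FREE]
Op 5: b = malloc(4) -> b = 11; heap: [0-10 ALLOC][11-14 ALLOC][15-46 FREE]
Op 6: c = malloc(1) -> c = 15; heap: [0-10 ALLOC][11-14 ALLOC][15-15 ALLOC][16-46 FREE]
Op 7: free(a) -> (freed a); heap: [0-10 FREE][11-14 ALLOC][15-15 ALLOC][16-46 FREE]
malloc(4): first-fit scan over [0-10 FREE][11-14 ALLOC][15-15 ALLOC][16-46 FREE] -> 0

Answer: 0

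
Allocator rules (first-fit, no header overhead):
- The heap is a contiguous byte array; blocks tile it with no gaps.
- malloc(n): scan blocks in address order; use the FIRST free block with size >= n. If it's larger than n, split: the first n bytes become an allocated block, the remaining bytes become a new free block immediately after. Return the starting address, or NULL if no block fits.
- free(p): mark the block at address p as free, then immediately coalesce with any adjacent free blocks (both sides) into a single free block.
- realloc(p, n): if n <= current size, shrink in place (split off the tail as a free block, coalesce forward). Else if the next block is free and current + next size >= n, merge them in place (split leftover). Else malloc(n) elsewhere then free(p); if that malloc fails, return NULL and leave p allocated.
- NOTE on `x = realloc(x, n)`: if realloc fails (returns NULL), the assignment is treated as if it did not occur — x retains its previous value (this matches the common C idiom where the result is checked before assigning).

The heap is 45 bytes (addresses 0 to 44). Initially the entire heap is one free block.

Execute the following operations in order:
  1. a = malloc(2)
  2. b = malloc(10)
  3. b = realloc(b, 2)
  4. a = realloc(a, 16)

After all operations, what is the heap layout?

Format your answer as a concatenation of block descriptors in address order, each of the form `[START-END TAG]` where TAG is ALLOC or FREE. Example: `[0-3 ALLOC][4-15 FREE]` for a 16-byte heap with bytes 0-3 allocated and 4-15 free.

Op 1: a = malloc(2) -> a = 0; heap: [0-1 ALLOC][2-44 FREE]
Op 2: b = malloc(10) -> b = 2; heap: [0-1 ALLOC][2-11 ALLOC][12-44 FREE]
Op 3: b = realloc(b, 2) -> b = 2; heap: [0-1 ALLOC][2-3 ALLOC][4-44 FREE]
Op 4: a = realloc(a, 16) -> a = 4; heap: [0-1 FREE][2-3 ALLOC][4-19 ALLOC][20-44 FREE]

Answer: [0-1 FREE][2-3 ALLOC][4-19 ALLOC][20-44 FREE]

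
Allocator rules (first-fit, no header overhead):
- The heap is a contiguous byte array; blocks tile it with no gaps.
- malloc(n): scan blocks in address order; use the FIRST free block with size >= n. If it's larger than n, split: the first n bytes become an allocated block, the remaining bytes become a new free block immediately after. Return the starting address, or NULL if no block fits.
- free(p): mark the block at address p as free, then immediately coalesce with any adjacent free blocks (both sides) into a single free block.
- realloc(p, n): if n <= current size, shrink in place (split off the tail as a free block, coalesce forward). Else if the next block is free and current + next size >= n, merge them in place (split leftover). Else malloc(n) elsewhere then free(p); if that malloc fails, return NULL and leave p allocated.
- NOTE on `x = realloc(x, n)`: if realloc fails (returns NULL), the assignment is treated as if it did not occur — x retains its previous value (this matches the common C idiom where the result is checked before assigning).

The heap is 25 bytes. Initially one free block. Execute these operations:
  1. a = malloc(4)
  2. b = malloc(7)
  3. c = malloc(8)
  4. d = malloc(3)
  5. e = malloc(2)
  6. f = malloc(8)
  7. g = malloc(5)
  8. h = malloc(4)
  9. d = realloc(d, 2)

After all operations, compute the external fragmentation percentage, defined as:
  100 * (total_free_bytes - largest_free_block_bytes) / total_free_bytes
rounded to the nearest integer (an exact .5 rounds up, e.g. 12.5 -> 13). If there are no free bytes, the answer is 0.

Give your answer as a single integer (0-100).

Answer: 50

Derivation:
Op 1: a = malloc(4) -> a = 0; heap: [0-3 ALLOC][4-24 FREE]
Op 2: b = malloc(7) -> b = 4; heap: [0-3 ALLOC][4-10 ALLOC][11-24 FREE]
Op 3: c = malloc(8) -> c = 11; heap: [0-3 ALLOC][4-10 ALLOC][11-18 ALLOC][19-24 FREE]
Op 4: d = malloc(3) -> d = 19; heap: [0-3 ALLOC][4-10 ALLOC][11-18 ALLOC][19-21 ALLOC][22-24 FREE]
Op 5: e = malloc(2) -> e = 22; heap: [0-3 ALLOC][4-10 ALLOC][11-18 ALLOC][19-21 ALLOC][22-23 ALLOC][24-24 FREE]
Op 6: f = malloc(8) -> f = NULL; heap: [0-3 ALLOC][4-10 ALLOC][11-18 ALLOC][19-21 ALLOC][22-23 ALLOC][24-24 FREE]
Op 7: g = malloc(5) -> g = NULL; heap: [0-3 ALLOC][4-10 ALLOC][11-18 ALLOC][19-21 ALLOC][22-23 ALLOC][24-24 FREE]
Op 8: h = malloc(4) -> h = NULL; heap: [0-3 ALLOC][4-10 ALLOC][11-18 ALLOC][19-21 ALLOC][22-23 ALLOC][24-24 FREE]
Op 9: d = realloc(d, 2) -> d = 19; heap: [0-3 ALLOC][4-10 ALLOC][11-18 ALLOC][19-20 ALLOC][21-21 FREE][22-23 ALLOC][24-24 FREE]
Free blocks: [1 1] total_free=2 largest=1 -> 100*(2-1)/2 = 100/2 = 50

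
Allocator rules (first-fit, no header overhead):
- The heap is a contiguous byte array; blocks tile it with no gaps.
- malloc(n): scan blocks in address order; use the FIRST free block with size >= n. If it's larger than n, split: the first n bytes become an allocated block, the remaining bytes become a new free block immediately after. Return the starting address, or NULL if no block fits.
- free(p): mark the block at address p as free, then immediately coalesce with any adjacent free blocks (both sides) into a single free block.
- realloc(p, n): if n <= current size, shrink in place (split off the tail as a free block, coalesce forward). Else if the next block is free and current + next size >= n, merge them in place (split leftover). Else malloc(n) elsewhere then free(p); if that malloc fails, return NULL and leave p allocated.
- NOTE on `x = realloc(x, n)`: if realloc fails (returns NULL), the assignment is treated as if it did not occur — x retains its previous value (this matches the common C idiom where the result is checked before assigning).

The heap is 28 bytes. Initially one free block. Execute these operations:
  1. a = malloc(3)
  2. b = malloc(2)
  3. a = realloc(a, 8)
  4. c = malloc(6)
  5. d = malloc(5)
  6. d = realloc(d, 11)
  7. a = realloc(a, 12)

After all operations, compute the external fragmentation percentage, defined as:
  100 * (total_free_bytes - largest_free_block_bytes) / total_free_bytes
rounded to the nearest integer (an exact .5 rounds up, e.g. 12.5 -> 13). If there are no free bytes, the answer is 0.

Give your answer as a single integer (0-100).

Op 1: a = malloc(3) -> a = 0; heap: [0-2 ALLOC][3-27 FREE]
Op 2: b = malloc(2) -> b = 3; heap: [0-2 ALLOC][3-4 ALLOC][5-27 FREE]
Op 3: a = realloc(a, 8) -> a = 5; heap: [0-2 FREE][3-4 ALLOC][5-12 ALLOC][13-27 FREE]
Op 4: c = malloc(6) -> c = 13; heap: [0-2 FREE][3-4 ALLOC][5-12 ALLOC][13-18 ALLOC][19-27 FREE]
Op 5: d = malloc(5) -> d = 19; heap: [0-2 FREE][3-4 ALLOC][5-12 ALLOC][13-18 ALLOC][19-23 ALLOC][24-27 FREE]
Op 6: d = realloc(d, 11) -> NULL (d unchanged); heap: [0-2 FREE][3-4 ALLOC][5-12 ALLOC][13-18 ALLOC][19-23 ALLOC][24-27 FREE]
Op 7: a = realloc(a, 12) -> NULL (a unchanged); heap: [0-2 FREE][3-4 ALLOC][5-12 ALLOC][13-18 ALLOC][19-23 ALLOC][24-27 FREE]
Free blocks: [3 4] total_free=7 largest=4 -> 100*(7-4)/7 = 300/7 ≈ 42.857 -> rounds to 43

Answer: 43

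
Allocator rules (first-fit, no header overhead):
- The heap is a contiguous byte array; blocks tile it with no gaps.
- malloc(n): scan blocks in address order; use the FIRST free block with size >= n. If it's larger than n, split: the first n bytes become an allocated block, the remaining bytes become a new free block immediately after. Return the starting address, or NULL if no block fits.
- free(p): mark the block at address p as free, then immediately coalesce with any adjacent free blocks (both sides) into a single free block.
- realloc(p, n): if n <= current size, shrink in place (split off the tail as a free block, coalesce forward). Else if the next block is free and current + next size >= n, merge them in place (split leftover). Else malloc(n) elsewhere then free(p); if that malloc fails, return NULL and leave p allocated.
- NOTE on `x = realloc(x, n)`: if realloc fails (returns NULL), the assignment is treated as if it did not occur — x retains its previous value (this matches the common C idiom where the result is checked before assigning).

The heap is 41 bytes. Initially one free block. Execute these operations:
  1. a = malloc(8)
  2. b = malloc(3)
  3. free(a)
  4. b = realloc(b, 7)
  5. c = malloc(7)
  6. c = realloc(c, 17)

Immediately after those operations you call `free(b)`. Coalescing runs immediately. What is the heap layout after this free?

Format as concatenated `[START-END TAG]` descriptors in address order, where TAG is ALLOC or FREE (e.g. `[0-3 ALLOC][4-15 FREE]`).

Op 1: a = malloc(8) -> a = 0; heap: [0-7 ALLOC][8-40 FREE]
Op 2: b = malloc(3) -> b = 8; heap: [0-7 ALLOC][8-10 ALLOC][11-40 FREE]
Op 3: free(a) -> (freed a); heap: [0-7 FREE][8-10 ALLOC][11-40 FREE]
Op 4: b = realloc(b, 7) -> b = 8; heap: [0-7 FREE][8-14 ALLOC][15-40 FREE]
Op 5: c = malloc(7) -> c = 0; heap: [0-6 ALLOC][7-7 FREE][8-14 ALLOC][15-40 FREE]
Op 6: c = realloc(c, 17) -> c = 15; heap: [0-7 FREE][8-14 ALLOC][15-31 ALLOC][32-40 FREE]
free(b): b = 8 -> block [8-14 ALLOC]; mark free, coalesce with adjacent free neighbors -> [0-14 FREE][15-31 ALLOC][32-40 FREE]

Answer: [0-14 FREE][15-31 ALLOC][32-40 FREE]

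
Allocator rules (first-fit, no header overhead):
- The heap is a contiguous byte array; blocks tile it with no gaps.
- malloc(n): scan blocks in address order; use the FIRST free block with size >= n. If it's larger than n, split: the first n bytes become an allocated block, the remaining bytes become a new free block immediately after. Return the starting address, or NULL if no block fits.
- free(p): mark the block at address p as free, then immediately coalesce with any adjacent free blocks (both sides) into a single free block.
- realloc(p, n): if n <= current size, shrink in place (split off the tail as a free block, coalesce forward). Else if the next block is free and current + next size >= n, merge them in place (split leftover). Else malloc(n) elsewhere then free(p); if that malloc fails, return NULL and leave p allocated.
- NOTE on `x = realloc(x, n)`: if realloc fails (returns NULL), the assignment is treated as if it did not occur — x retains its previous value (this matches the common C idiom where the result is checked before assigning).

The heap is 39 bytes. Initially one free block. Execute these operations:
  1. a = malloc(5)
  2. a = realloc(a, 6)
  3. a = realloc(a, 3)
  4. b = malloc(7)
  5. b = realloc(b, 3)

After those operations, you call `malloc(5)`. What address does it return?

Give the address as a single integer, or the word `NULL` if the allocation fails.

Op 1: a = malloc(5) -> a = 0; heap: [0-4 ALLOC][5-38 FREE]
Op 2: a = realloc(a, 6) -> a = 0; heap: [0-5 ALLOC][6-38 FREE]
Op 3: a = realloc(a, 3) -> a = 0; heap: [0-2 ALLOC][3-38 FREE]
Op 4: b = malloc(7) -> b = 3; heap: [0-2 ALLOC][3-9 ALLOC][10-38 FREE]
Op 5: b = realloc(b, 3) -> b = 3; heap: [0-2 ALLOC][3-5 ALLOC][6-38 FREE]
malloc(5): first-fit scan over [0-2 ALLOC][3-5 ALLOC][6-38 FREE] -> 6

Answer: 6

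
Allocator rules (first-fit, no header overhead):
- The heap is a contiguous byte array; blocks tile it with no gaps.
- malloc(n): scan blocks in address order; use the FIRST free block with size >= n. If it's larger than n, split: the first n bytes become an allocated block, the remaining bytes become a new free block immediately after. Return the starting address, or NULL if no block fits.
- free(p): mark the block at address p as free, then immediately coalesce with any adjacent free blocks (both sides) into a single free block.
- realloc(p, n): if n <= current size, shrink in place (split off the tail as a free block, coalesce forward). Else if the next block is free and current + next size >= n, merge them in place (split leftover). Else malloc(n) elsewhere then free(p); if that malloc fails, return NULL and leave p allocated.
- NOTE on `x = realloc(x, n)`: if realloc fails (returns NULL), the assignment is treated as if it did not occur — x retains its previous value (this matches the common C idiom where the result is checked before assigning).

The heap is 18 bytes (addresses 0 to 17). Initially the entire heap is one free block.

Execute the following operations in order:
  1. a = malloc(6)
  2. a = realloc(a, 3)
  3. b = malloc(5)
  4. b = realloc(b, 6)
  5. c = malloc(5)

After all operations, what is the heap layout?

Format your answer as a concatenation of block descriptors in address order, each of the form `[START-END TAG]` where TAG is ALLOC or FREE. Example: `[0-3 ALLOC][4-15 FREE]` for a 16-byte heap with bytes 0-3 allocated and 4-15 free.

Op 1: a = malloc(6) -> a = 0; heap: [0-5 ALLOC][6-17 FREE]
Op 2: a = realloc(a, 3) -> a = 0; heap: [0-2 ALLOC][3-17 FREE]
Op 3: b = malloc(5) -> b = 3; heap: [0-2 ALLOC][3-7 ALLOC][8-17 FREE]
Op 4: b = realloc(b, 6) -> b = 3; heap: [0-2 ALLOC][3-8 ALLOC][9-17 FREE]
Op 5: c = malloc(5) -> c = 9; heap: [0-2 ALLOC][3-8 ALLOC][9-13 ALLOC][14-17 FREE]

Answer: [0-2 ALLOC][3-8 ALLOC][9-13 ALLOC][14-17 FREE]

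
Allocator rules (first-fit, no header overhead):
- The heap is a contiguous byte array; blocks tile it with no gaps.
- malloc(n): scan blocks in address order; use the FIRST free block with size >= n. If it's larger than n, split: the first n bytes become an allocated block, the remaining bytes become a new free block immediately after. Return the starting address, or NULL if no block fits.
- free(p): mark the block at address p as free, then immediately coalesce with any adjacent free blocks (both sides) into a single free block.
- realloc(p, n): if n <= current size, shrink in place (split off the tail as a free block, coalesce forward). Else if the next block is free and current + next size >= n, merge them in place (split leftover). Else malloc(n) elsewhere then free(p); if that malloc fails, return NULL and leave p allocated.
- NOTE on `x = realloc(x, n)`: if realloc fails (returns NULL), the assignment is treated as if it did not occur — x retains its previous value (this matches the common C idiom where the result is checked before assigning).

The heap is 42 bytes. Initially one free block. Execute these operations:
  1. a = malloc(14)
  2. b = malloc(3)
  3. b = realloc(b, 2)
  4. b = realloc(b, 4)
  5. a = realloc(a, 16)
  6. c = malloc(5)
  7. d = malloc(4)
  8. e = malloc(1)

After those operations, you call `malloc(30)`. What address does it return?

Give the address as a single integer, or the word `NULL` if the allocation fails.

Op 1: a = malloc(14) -> a = 0; heap: [0-13 ALLOC][14-41 FREE]
Op 2: b = malloc(3) -> b = 14; heap: [0-13 ALLOC][14-16 ALLOC][17-41 FREE]
Op 3: b = realloc(b, 2) -> b = 14; heap: [0-13 ALLOC][14-15 ALLOC][16-41 FREE]
Op 4: b = realloc(b, 4) -> b = 14; heap: [0-13 ALLOC][14-17 ALLOC][18-41 FREE]
Op 5: a = realloc(a, 16) -> a = 18; heap: [0-13 FREE][14-17 ALLOC][18-33 ALLOC][34-41 FREE]
Op 6: c = malloc(5) -> c = 0; heap: [0-4 ALLOC][5-13 FREE][14-17 ALLOC][18-33 ALLOC][34-41 FREE]
Op 7: d = malloc(4) -> d = 5; heap: [0-4 ALLOC][5-8 ALLOC][9-13 FREE][14-17 ALLOC][18-33 ALLOC][34-41 FREE]
Op 8: e = malloc(1) -> e = 9; heap: [0-4 ALLOC][5-8 ALLOC][9-9 ALLOC][10-13 FREE][14-17 ALLOC][18-33 ALLOC][34-41 FREE]
malloc(30): first-fit scan over [0-4 ALLOC][5-8 ALLOC][9-9 ALLOC][10-13 FREE][14-17 ALLOC][18-33 ALLOC][34-41 FREE] -> NULL

Answer: NULL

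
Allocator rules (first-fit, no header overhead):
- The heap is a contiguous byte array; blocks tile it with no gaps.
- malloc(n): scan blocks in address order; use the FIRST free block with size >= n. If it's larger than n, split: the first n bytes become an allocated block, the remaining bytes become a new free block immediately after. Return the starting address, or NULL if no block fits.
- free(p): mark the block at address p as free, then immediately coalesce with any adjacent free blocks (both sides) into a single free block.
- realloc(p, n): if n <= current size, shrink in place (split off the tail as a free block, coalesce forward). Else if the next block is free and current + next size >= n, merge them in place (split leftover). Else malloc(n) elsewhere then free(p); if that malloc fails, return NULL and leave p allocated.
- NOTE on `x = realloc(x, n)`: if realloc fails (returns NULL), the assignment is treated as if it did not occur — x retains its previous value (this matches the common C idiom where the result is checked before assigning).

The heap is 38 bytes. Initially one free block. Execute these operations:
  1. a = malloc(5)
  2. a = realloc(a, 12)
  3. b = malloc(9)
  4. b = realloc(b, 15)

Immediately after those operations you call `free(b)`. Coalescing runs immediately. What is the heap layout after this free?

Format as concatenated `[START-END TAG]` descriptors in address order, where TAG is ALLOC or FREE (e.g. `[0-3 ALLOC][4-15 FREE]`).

Op 1: a = malloc(5) -> a = 0; heap: [0-4 ALLOC][5-37 FREE]
Op 2: a = realloc(a, 12) -> a = 0; heap: [0-11 ALLOC][12-37 FREE]
Op 3: b = malloc(9) -> b = 12; heap: [0-11 ALLOC][12-20 ALLOC][21-37 FREE]
Op 4: b = realloc(b, 15) -> b = 12; heap: [0-11 ALLOC][12-26 ALLOC][27-37 FREE]
free(b): b = 12 -> block [12-26 ALLOC]; mark free, coalesce with adjacent free neighbors -> [0-11 ALLOC][12-37 FREE]

Answer: [0-11 ALLOC][12-37 FREE]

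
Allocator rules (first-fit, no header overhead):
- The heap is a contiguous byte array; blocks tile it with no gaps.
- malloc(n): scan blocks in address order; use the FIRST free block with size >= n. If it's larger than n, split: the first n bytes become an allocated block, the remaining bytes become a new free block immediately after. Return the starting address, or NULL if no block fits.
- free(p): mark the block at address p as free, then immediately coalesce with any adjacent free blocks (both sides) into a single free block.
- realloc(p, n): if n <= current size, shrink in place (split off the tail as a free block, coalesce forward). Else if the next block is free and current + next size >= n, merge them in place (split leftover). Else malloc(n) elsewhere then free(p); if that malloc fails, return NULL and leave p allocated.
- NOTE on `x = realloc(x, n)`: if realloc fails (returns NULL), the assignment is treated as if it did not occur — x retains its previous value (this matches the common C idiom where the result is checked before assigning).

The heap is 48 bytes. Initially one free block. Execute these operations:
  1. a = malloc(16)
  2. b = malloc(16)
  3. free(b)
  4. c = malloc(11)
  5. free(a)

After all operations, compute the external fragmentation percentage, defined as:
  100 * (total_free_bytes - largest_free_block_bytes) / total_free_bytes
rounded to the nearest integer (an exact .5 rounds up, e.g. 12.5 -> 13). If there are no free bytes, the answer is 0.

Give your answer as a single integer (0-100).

Answer: 43

Derivation:
Op 1: a = malloc(16) -> a = 0; heap: [0-15 ALLOC][16-47 FREE]
Op 2: b = malloc(16) -> b = 16; heap: [0-15 ALLOC][16-31 ALLOC][32-47 FREE]
Op 3: free(b) -> (freed b); heap: [0-15 ALLOC][16-47 FREE]
Op 4: c = malloc(11) -> c = 16; heap: [0-15 ALLOC][16-26 ALLOC][27-47 FREE]
Op 5: free(a) -> (freed a); heap: [0-15 FREE][16-26 ALLOC][27-47 FREE]
Free blocks: [16 21] total_free=37 largest=21 -> 100*(37-21)/37 = 1600/37 ≈ 43.243 -> rounds to 43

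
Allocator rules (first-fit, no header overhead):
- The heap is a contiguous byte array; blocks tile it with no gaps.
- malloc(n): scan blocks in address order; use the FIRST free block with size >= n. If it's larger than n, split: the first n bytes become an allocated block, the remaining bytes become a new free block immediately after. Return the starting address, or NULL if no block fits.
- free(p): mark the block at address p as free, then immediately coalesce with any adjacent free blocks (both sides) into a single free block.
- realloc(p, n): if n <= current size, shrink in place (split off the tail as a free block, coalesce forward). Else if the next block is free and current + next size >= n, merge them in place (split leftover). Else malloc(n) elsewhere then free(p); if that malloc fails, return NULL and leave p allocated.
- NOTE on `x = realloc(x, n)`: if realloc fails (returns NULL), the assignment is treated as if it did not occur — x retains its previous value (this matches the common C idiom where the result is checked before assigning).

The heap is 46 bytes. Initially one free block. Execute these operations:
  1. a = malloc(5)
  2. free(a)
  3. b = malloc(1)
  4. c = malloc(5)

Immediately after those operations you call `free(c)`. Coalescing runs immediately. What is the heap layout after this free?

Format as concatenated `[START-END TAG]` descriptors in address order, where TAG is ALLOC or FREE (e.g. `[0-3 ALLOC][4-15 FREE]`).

Answer: [0-0 ALLOC][1-45 FREE]

Derivation:
Op 1: a = malloc(5) -> a = 0; heap: [0-4 ALLOC][5-45 FREE]
Op 2: free(a) -> (freed a); heap: [0-45 FREE]
Op 3: b = malloc(1) -> b = 0; heap: [0-0 ALLOC][1-45 FREE]
Op 4: c = malloc(5) -> c = 1; heap: [0-0 ALLOC][1-5 ALLOC][6-45 FREE]
free(c): c = 1 -> block [1-5 ALLOC]; mark free, coalesce with adjacent free neighbors -> [0-0 ALLOC][1-45 FREE]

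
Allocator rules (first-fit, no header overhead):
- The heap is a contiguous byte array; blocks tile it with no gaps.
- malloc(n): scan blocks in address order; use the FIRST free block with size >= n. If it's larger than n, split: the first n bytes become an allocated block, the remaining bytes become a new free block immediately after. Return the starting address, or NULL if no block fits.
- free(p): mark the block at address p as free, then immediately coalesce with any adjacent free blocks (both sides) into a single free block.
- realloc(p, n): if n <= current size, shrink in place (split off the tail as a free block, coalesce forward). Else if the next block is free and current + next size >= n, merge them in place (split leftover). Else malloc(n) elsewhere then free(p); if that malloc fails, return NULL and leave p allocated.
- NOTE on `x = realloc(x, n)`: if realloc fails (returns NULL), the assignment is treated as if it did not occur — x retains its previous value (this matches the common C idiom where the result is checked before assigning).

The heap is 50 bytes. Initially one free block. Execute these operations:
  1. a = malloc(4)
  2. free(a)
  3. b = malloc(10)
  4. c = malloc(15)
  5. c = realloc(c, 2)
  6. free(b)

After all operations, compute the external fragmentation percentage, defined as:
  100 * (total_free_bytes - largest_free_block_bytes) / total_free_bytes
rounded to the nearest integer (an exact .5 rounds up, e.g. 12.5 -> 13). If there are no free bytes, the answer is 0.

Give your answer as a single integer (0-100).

Answer: 21

Derivation:
Op 1: a = malloc(4) -> a = 0; heap: [0-3 ALLOC][4-49 FREE]
Op 2: free(a) -> (freed a); heap: [0-49 FREE]
Op 3: b = malloc(10) -> b = 0; heap: [0-9 ALLOC][10-49 FREE]
Op 4: c = malloc(15) -> c = 10; heap: [0-9 ALLOC][10-24 ALLOC][25-49 FREE]
Op 5: c = realloc(c, 2) -> c = 10; heap: [0-9 ALLOC][10-11 ALLOC][12-49 FREE]
Op 6: free(b) -> (freed b); heap: [0-9 FREE][10-11 ALLOC][12-49 FREE]
Free blocks: [10 38] total_free=48 largest=38 -> 100*(48-38)/48 = 1000/48 ≈ 20.833 -> rounds to 21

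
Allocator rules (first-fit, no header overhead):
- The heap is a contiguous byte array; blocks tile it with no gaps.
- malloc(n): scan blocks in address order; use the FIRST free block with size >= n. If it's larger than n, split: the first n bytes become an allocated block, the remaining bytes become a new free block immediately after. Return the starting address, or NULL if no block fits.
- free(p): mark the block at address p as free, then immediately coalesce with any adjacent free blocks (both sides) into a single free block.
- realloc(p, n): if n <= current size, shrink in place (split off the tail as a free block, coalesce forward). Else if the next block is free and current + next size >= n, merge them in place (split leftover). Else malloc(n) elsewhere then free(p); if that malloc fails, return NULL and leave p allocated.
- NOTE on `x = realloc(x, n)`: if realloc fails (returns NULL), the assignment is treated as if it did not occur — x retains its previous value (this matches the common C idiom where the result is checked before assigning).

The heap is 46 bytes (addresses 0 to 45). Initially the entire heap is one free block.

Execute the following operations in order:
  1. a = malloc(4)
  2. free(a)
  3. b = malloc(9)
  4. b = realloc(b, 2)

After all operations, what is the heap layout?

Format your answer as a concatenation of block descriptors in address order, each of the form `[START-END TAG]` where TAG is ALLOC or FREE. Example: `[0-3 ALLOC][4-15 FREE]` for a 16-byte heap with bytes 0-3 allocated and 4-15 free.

Answer: [0-1 ALLOC][2-45 FREE]

Derivation:
Op 1: a = malloc(4) -> a = 0; heap: [0-3 ALLOC][4-45 FREE]
Op 2: free(a) -> (freed a); heap: [0-45 FREE]
Op 3: b = malloc(9) -> b = 0; heap: [0-8 ALLOC][9-45 FREE]
Op 4: b = realloc(b, 2) -> b = 0; heap: [0-1 ALLOC][2-45 FREE]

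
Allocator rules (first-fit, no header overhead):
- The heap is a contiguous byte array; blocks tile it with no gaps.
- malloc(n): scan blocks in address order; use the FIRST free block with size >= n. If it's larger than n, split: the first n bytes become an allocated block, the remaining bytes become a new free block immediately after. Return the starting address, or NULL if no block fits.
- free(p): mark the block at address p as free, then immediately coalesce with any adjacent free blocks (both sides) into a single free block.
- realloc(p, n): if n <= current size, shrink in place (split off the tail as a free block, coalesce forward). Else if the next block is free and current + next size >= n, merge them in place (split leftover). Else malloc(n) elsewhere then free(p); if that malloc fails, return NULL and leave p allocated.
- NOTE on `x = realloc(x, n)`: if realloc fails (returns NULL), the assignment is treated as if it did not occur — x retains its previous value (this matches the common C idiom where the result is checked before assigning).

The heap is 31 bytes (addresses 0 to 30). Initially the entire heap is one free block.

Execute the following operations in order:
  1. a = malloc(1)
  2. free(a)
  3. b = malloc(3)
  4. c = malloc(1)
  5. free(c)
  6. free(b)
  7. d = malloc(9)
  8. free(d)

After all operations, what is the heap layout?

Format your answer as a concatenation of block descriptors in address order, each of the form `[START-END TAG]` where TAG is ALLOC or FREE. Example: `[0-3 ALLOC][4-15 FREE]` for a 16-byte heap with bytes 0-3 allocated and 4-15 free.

Answer: [0-30 FREE]

Derivation:
Op 1: a = malloc(1) -> a = 0; heap: [0-0 ALLOC][1-30 FREE]
Op 2: free(a) -> (freed a); heap: [0-30 FREE]
Op 3: b = malloc(3) -> b = 0; heap: [0-2 ALLOC][3-30 FREE]
Op 4: c = malloc(1) -> c = 3; heap: [0-2 ALLOC][3-3 ALLOC][4-30 FREE]
Op 5: free(c) -> (freed c); heap: [0-2 ALLOC][3-30 FREE]
Op 6: free(b) -> (freed b); heap: [0-30 FREE]
Op 7: d = malloc(9) -> d = 0; heap: [0-8 ALLOC][9-30 FREE]
Op 8: free(d) -> (freed d); heap: [0-30 FREE]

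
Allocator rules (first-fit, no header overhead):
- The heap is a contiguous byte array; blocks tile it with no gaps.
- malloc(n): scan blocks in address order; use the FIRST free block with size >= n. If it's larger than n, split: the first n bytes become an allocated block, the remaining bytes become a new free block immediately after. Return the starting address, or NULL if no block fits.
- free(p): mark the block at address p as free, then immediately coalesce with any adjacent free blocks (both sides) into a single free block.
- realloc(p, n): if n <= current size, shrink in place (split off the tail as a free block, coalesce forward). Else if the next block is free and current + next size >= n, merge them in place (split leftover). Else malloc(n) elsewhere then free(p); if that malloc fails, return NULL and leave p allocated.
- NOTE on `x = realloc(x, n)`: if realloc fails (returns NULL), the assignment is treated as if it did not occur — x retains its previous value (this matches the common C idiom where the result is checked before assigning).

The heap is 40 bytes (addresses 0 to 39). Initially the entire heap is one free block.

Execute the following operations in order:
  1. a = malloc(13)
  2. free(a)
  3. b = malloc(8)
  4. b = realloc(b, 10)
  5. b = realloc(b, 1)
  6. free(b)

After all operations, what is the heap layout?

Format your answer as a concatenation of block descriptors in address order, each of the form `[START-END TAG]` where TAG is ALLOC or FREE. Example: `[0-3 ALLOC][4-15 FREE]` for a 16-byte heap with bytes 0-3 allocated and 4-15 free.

Answer: [0-39 FREE]

Derivation:
Op 1: a = malloc(13) -> a = 0; heap: [0-12 ALLOC][13-39 FREE]
Op 2: free(a) -> (freed a); heap: [0-39 FREE]
Op 3: b = malloc(8) -> b = 0; heap: [0-7 ALLOC][8-39 FREE]
Op 4: b = realloc(b, 10) -> b = 0; heap: [0-9 ALLOC][10-39 FREE]
Op 5: b = realloc(b, 1) -> b = 0; heap: [0-0 ALLOC][1-39 FREE]
Op 6: free(b) -> (freed b); heap: [0-39 FREE]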